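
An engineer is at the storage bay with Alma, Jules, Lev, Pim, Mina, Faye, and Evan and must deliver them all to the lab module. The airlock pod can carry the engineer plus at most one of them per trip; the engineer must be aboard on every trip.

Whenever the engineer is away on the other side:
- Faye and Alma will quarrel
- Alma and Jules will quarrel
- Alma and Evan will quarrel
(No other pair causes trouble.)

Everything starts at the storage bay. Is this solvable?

No

Following every safe sequence of crossings from the start, the most of the 7 that can be at the lab module as the airlock pod arrives there on crossings 1, 3, 5, 7, 9 is 1, 2, 3, 4, 5 respectively; the best ever achieved is 5 of 7.
From crossing 11 on, no configuration arises that was not already reachable earlier: only 72 distinct safe configurations (who is on which side, and where the airlock pod is) can ever be reached, none of them has everyone across, and every continuation just revisits them. So no valid plan exists.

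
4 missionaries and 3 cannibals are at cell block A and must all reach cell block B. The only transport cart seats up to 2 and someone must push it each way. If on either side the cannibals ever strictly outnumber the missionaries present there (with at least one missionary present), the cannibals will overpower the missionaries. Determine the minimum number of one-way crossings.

11

Counting alone: each trip to cell block B takes at most 2 across and each return brings at least 1 back, so after t trips out (and t−1 returns) at most 2t − (t−1) of the 7 are across; that first reaches 7 at t = 6, so at least 11 crossings are needed.
The plan below uses exactly 11 crossings, so it is optimal:
1. 2 cannibals → cell block B.  (cell block A: 4M 1C; cell block B: 0M 2C)
2. 1 cannibal ← cell block A.  (cell block A: 4M 2C; cell block B: 0M 1C)
3. 2 cannibals → cell block B.  (cell block A: 4M 0C; cell block B: 0M 3C)
4. 1 cannibal ← cell block A.  (cell block A: 4M 1C; cell block B: 0M 2C)
5. 2 missionaries → cell block B.  (cell block A: 2M 1C; cell block B: 2M 2C)
6. 1 cannibal ← cell block A.  (cell block A: 2M 2C; cell block B: 2M 1C)
7. 1 missionary and 1 cannibal → cell block B.  (cell block A: 1M 1C; cell block B: 3M 2C)
8. 1 missionary ← cell block A.  (cell block A: 2M 1C; cell block B: 2M 2C)
9. 1 missionary and 1 cannibal → cell block B.  (cell block A: 1M 0C; cell block B: 3M 3C)
10. 1 cannibal ← cell block A.  (cell block A: 1M 1C; cell block B: 3M 2C)
11. 1 missionary and 1 cannibal → cell block B.  (cell block A: 0M 0C; cell block B: 4M 3C)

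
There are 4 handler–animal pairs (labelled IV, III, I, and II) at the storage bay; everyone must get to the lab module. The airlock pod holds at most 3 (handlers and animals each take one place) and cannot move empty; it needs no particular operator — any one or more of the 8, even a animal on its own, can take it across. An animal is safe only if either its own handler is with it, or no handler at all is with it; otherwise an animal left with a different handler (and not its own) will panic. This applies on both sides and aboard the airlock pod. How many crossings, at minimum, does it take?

9

Counting alone: each trip to the lab module takes at most 3 across and each return brings at least 1 back, so after t trips out (and t−1 returns) at most 3t − (t−1) of the 8 are across; that first reaches 8 at t = 4, so at least 7 crossings are needed.
The safety rule pushes this higher. Following every safe sequence of crossings, the most of the 8 that can be at the lab module as the airlock pod arrives there on crossing 7 is 7 — never all 8.
So no plan with fewer than 9 crossings exists, and this one achieves 9:
1. animal IV and handler IV cross → the lab module.
2. handler IV crosses ← the storage bay.
3. animal III, handler III, and handler IV cross → the lab module.
4. animal IV and handler IV cross ← the storage bay.
5. handler I, handler II, and handler IV cross → the lab module.
6. animal III crosses ← the storage bay.
7. animal III and animal IV cross → the lab module.
8. animal IV crosses ← the storage bay.
9. animal I, animal II, and animal IV cross → the lab module.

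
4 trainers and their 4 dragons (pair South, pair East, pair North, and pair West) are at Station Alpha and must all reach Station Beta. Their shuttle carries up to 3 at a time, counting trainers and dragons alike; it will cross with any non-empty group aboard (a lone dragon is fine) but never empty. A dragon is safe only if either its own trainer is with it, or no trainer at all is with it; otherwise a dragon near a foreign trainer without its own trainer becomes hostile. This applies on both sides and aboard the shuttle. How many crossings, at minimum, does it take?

Counting alone: each trip to Station Beta takes at most 3 across and each return brings at least 1 back, so after t trips out (and t−1 returns) at most 3t − (t−1) of the 8 are across; that first reaches 8 at t = 4, so at least 7 crossings are needed.
The safety rule pushes this higher. Following every safe sequence of crossings, the most of the 8 that can be at Station Beta as the shuttle arrives there on crossing 7 is 7 — never all 8.
So no plan with fewer than 9 crossings exists, and this one achieves 9:
1. dragon South and trainer South cross → Station Beta.
2. trainer South crosses ← Station Alpha.
3. dragon East, trainer East, and trainer South cross → Station Beta.
4. dragon South and trainer South cross ← Station Alpha.
5. trainer North, trainer South, and trainer West cross → Station Beta.
6. dragon East crosses ← Station Alpha.
7. dragon East and dragon South cross → Station Beta.
8. dragon South crosses ← Station Alpha.
9. dragon North, dragon South, and dragon West cross → Station Beta.

9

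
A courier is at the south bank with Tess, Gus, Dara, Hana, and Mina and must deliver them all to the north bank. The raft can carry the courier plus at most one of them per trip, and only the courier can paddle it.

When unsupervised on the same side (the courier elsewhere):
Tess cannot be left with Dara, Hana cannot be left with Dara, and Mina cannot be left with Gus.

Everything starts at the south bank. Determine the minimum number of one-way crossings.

Whatever the first load, the items left behind include a forbidden pair without the courier. No opening move is safe, so no plan exists.

impossible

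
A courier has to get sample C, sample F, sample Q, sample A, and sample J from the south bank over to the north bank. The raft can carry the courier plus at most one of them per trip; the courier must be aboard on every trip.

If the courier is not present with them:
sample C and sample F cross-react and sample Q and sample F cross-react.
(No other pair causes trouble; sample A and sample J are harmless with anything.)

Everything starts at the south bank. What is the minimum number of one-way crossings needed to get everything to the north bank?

Counting alone: the courier can take at most 1 across per trip to the north bank, so moving all 5 needs at least 5 loaded trips out, with a return between consecutive ones — at least 9 crossings.
The safety rule pushes this higher. Following every safe sequence of crossings, the most of the 5 that can be at the north bank as the raft arrives there on crossing 9 is 4 — never all 5.
So no plan with fewer than 11 crossings exists, and this one achieves 11:
1. Courier goes to the north bank with sample F.  [the south bank: sample A, sample C, sample J, sample Q | the north bank: sample F]
2. Courier goes back to the south bank alone.  [the south bank: sample A, sample C, sample J, sample Q | the north bank: sample F]
3. Courier goes to the north bank with sample C.  [the south bank: sample A, sample J, sample Q | the north bank: sample C, sample F]
4. Courier goes back to the south bank with sample F.  [the south bank: sample A, sample F, sample J, sample Q | the north bank: sample C]
5. Courier goes to the north bank with sample Q.  [the south bank: sample A, sample F, sample J | the north bank: sample C, sample Q]
6. Courier goes back to the south bank alone.  [the south bank: sample A, sample F, sample J | the north bank: sample C, sample Q]
7. Courier goes to the north bank with sample A.  [the south bank: sample F, sample J | the north bank: sample A, sample C, sample Q]
8. Courier goes back to the south bank alone.  [the south bank: sample F, sample J | the north bank: sample A, sample C, sample Q]
9. Courier goes to the north bank with sample J.  [the south bank: sample F | the north bank: sample A, sample C, sample J, sample Q]
10. Courier goes back to the south bank alone.  [the south bank: sample F | the north bank: sample A, sample C, sample J, sample Q]
11. Courier goes to the north bank with sample F.  [the south bank: — | the north bank: sample A, sample C, sample F, sample J, sample Q]

11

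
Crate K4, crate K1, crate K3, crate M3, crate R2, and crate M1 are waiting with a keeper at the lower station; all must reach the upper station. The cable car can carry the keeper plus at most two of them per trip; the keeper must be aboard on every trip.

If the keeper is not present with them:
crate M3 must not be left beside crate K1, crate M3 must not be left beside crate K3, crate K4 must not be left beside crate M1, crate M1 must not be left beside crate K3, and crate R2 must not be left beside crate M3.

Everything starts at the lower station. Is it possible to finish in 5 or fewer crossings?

No

Counting alone: the keeper can take at most 2 across per trip to the upper station, so moving all 6 needs at least 3 loaded trips out, with a return between consecutive ones — at least 5 crossings.
The safety rule pushes this higher. Following every safe sequence of crossings, the most of the 6 that can be at the upper station as the cable car arrives there on crossing 5 is 5 — never all 6.
So the move cannot be finished within 5 crossings. (The shortest complete plan takes 7:)
1. Keeper goes to the upper station with crate M1 and crate M3.  [the lower station: crate K1, crate K3, crate K4, crate R2 | the upper station: crate M1, crate M3]
2. Keeper goes back to the lower station alone.  [the lower station: crate K1, crate K3, crate K4, crate R2 | the upper station: crate M1, crate M3]
3. Keeper goes to the upper station with crate K1 and crate K4.  [the lower station: crate K3, crate R2 | the upper station: crate K1, crate K4, crate M1, crate M3]
4. Keeper goes back to the lower station with crate M1 and crate M3.  [the lower station: crate K3, crate M1, crate M3, crate R2 | the upper station: crate K1, crate K4]
5. Keeper goes to the upper station with crate K3 and crate R2.  [the lower station: crate M1, crate M3 | the upper station: crate K1, crate K3, crate K4, crate R2]
6. Keeper goes back to the lower station alone.  [the lower station: crate M1, crate M3 | the upper station: crate K1, crate K3, crate K4, crate R2]
7. Keeper goes to the upper station with crate M1 and crate M3.  [the lower station: — | the upper station: crate K1, crate K3, crate K4, crate M1, crate M3, crate R2]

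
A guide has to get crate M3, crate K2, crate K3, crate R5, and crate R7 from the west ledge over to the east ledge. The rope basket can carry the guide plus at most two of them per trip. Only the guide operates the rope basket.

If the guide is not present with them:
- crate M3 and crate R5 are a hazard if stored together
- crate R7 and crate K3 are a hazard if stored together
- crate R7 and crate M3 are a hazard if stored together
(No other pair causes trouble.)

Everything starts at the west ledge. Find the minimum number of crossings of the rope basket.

5

Counting alone: the guide can take at most 2 across per trip to the east ledge, so moving all 5 needs at least 3 loaded trips out, with a return between consecutive ones — at least 5 crossings.
The plan below uses exactly 5 crossings, so it is optimal:
1. Guide goes to the east ledge with crate K3 and crate M3.  [the west ledge: crate K2, crate R5, crate R7 | the east ledge: crate K3, crate M3]
2. Guide goes back to the west ledge alone.  [the west ledge: crate K2, crate R5, crate R7 | the east ledge: crate K3, crate M3]
3. Guide goes to the east ledge with crate K2.  [the west ledge: crate R5, crate R7 | the east ledge: crate K2, crate K3, crate M3]
4. Guide goes back to the west ledge alone.  [the west ledge: crate R5, crate R7 | the east ledge: crate K2, crate K3, crate M3]
5. Guide goes to the east ledge with crate R5 and crate R7.  [the west ledge: — | the east ledge: crate K2, crate K3, crate M3, crate R5, crate R7]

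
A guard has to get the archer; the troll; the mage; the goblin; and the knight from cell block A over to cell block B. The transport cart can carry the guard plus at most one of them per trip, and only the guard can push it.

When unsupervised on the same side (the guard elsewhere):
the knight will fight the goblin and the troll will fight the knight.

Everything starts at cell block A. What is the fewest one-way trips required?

11

Counting alone: the guard can take at most 1 across per trip to cell block B, so moving all 5 needs at least 5 loaded trips out, with a return between consecutive ones — at least 9 crossings.
The safety rule pushes this higher. Following every safe sequence of crossings, the most of the 5 that can be at cell block B as the transport cart arrives there on crossing 9 is 4 — never all 5.
So no plan with fewer than 11 crossings exists, and this one achieves 11:
1. Guard goes to cell block B with the knight.
2. Guard goes back to cell block A alone.
3. Guard goes to cell block B with the archer.
4. Guard goes back to cell block A alone.
5. Guard goes to cell block B with the troll.
6. Guard goes back to cell block A with the knight.
7. Guard goes to cell block B with the goblin.
8. Guard goes back to cell block A alone.
9. Guard goes to cell block B with the mage.
10. Guard goes back to cell block A alone.
11. Guard goes to cell block B with the knight.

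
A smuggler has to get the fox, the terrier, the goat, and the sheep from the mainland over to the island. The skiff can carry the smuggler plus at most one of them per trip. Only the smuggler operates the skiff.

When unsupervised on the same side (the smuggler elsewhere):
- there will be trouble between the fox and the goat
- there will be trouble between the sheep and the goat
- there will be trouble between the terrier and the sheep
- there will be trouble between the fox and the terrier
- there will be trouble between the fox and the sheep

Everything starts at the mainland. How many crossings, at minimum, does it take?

impossible

Whatever the first load, the items left behind include a forbidden pair without the smuggler. No opening move is safe, so no plan exists.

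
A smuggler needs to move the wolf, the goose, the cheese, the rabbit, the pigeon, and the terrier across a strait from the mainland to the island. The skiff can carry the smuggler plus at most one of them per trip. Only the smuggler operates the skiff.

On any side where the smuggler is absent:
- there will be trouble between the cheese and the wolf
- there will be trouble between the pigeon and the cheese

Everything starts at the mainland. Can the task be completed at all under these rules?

1. Smuggler goes to the island with the cheese.
2. Smuggler goes back to the mainland alone.
3. Smuggler goes to the island with the wolf.
4. Smuggler goes back to the mainland with the cheese.
5. Smuggler goes to the island with the pigeon.
6. Smuggler goes back to the mainland alone.
7. Smuggler goes to the island with the goose.
8. Smuggler goes back to the mainland alone.
9. Smuggler goes to the island with the rabbit.
10. Smuggler goes back to the mainland alone.
11. Smuggler goes to the island with the terrier.
12. Smuggler goes back to the mainland alone.
13. Smuggler goes to the island with the cheese.

Yes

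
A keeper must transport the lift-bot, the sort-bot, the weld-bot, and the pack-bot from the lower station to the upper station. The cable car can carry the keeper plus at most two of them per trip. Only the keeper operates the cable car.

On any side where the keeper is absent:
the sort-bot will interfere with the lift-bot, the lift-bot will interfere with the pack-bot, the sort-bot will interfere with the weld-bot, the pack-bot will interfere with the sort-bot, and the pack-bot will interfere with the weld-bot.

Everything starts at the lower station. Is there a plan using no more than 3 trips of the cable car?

No

Counting alone: the keeper can take at most 2 across per trip to the upper station, so moving all 4 needs at least 2 loaded trips out, with a return between consecutive ones — at least 3 crossings.
The safety rule pushes this higher. Following every safe sequence of crossings, the most of the 4 that can be at the upper station as the cable car arrives there on crossing 3 is 3 — never all 4.
So the move cannot be finished within 3 crossings. (The shortest complete plan takes 5:)
1. Keeper goes to the upper station with the pack-bot and the sort-bot.
2. Keeper goes back to the lower station with the sort-bot.
3. Keeper goes to the upper station with the lift-bot and the weld-bot.
4. Keeper goes back to the lower station with the pack-bot.
5. Keeper goes to the upper station with the pack-bot and the sort-bot.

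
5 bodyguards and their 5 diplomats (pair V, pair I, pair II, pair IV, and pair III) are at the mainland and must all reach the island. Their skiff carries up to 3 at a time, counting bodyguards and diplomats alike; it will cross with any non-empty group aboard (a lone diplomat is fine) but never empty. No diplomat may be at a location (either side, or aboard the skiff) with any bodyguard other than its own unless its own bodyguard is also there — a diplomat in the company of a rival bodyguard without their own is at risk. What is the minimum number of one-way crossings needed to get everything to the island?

11

Counting alone: each trip to the island takes at most 3 across and each return brings at least 1 back, so after t trips out (and t−1 returns) at most 3t − (t−1) of the 10 are across; that first reaches 10 at t = 5, so at least 9 crossings are needed.
The safety rule pushes this higher. Following every safe sequence of crossings, the most of the 10 that can be at the island as the skiff arrives there on crossing 9 is 9 — never all 10.
So no plan with fewer than 11 crossings exists, and this one achieves 11:
1. bodyguard V and diplomat V cross → the island.
2. bodyguard V crosses ← the mainland.
3. diplomat I, diplomat II, and diplomat IV cross → the island.
4. diplomat V crosses ← the mainland.
5. bodyguard I, bodyguard II, and bodyguard IV cross → the island.
6. bodyguard I and diplomat I cross ← the mainland.
7. bodyguard I, bodyguard III, and bodyguard V cross → the island.
8. diplomat II crosses ← the mainland.
9. diplomat I and diplomat V cross → the island.
10. diplomat V crosses ← the mainland.
11. diplomat II, diplomat III, and diplomat V cross → the island.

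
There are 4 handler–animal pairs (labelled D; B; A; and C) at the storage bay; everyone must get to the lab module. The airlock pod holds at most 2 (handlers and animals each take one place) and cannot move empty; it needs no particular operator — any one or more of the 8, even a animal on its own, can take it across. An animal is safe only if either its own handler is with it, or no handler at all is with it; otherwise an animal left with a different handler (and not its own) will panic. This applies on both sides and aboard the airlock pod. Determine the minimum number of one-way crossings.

Following every safe sequence of crossings from the start, the most of the 8 that can be at the lab module as the airlock pod arrives there on crossings 1, 3, 5 is 2, 3, 4 respectively; the best ever achieved is 4 of 8.
From crossing 7 on, no configuration arises that was not already reachable earlier: only 44 distinct safe configurations (who is on which side, and where the airlock pod is) can ever be reached, none of them has everyone across, and every continuation just revisits them. So no valid plan exists.

impossible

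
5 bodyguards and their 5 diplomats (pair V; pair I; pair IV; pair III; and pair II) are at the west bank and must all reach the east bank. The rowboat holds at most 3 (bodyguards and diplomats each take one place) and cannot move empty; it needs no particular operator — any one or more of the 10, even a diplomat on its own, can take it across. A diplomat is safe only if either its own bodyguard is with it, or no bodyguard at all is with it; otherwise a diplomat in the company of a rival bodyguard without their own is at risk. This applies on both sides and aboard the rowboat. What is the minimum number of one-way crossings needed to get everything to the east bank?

11

Counting alone: each trip to the east bank takes at most 3 across and each return brings at least 1 back, so after t trips out (and t−1 returns) at most 3t − (t−1) of the 10 are across; that first reaches 10 at t = 5, so at least 9 crossings are needed.
The safety rule pushes this higher. Following every safe sequence of crossings, the most of the 10 that can be at the east bank as the rowboat arrives there on crossing 9 is 9 — never all 10.
So no plan with fewer than 11 crossings exists, and this one achieves 11:
1. bodyguard V and diplomat V cross → the east bank.
2. bodyguard V crosses ← the west bank.
3. diplomat I, diplomat III, and diplomat IV cross → the east bank.
4. diplomat V crosses ← the west bank.
5. bodyguard I, bodyguard III, and bodyguard IV cross → the east bank.
6. bodyguard I and diplomat I cross ← the west bank.
7. bodyguard I, bodyguard II, and bodyguard V cross → the east bank.
8. diplomat IV crosses ← the west bank.
9. diplomat I and diplomat V cross → the east bank.
10. diplomat V crosses ← the west bank.
11. diplomat II, diplomat IV, and diplomat V cross → the east bank.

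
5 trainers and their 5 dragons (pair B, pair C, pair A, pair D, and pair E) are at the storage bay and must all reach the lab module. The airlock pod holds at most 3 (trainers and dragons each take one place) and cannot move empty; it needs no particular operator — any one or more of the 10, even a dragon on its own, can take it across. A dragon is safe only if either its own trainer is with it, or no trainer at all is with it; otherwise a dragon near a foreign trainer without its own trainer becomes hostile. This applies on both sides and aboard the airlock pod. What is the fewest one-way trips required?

Counting alone: each trip to the lab module takes at most 3 across and each return brings at least 1 back, so after t trips out (and t−1 returns) at most 3t − (t−1) of the 10 are across; that first reaches 10 at t = 5, so at least 9 crossings are needed.
The safety rule pushes this higher. Following every safe sequence of crossings, the most of the 10 that can be at the lab module as the airlock pod arrives there on crossing 9 is 9 — never all 10.
So no plan with fewer than 11 crossings exists, and this one achieves 11:
1. dragon B and trainer B cross → the lab module.
2. trainer B crosses ← the storage bay.
3. dragon A, dragon C, and dragon D cross → the lab module.
4. dragon B crosses ← the storage bay.
5. trainer A, trainer C, and trainer D cross → the lab module.
6. dragon C and trainer C cross ← the storage bay.
7. trainer B, trainer C, and trainer E cross → the lab module.
8. dragon A crosses ← the storage bay.
9. dragon B and dragon C cross → the lab module.
10. dragon B crosses ← the storage bay.
11. dragon A, dragon B, and dragon E cross → the lab module.

11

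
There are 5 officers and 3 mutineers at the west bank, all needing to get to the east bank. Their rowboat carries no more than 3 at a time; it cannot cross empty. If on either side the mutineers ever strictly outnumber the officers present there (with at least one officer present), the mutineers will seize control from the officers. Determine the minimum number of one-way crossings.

Counting alone: each trip to the east bank takes at most 3 across and each return brings at least 1 back, so after t trips out (and t−1 returns) at most 3t − (t−1) of the 8 are across; that first reaches 8 at t = 4, so at least 7 crossings are needed.
The plan below uses exactly 7 crossings, so it is optimal:
1. 2 mutineers → the east bank.  (the west bank: 5O 1M; the east bank: 0O 2M)
2. 1 mutineer ← the west bank.  (the west bank: 5O 2M; the east bank: 0O 1M)
3. 2 officers and 1 mutineer → the east bank.  (the west bank: 3O 1M; the east bank: 2O 2M)
4. 1 mutineer ← the west bank.  (the west bank: 3O 2M; the east bank: 2O 1M)
5. 1 officer and 2 mutineers → the east bank.  (the west bank: 2O 0M; the east bank: 3O 3M)
6. 1 mutineer ← the west bank.  (the west bank: 2O 1M; the east bank: 3O 2M)
7. 2 officers and 1 mutineer → the east bank.  (the west bank: 0O 0M; the east bank: 5O 3M)

7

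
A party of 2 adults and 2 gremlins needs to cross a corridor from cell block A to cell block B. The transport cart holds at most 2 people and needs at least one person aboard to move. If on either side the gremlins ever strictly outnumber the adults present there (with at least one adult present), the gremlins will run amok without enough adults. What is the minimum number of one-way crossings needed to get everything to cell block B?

5

Counting alone: each trip to cell block B takes at most 2 across and each return brings at least 1 back, so after t trips out (and t−1 returns) at most 2t − (t−1) of the 4 are across; that first reaches 4 at t = 3, so at least 5 crossings are needed.
The plan below uses exactly 5 crossings, so it is optimal:
1. 2 gremlins → cell block B.  (cell block A: 2A 0G; cell block B: 0A 2G)
2. 1 gremlin ← cell block A.  (cell block A: 2A 1G; cell block B: 0A 1G)
3. 2 adults → cell block B.  (cell block A: 0A 1G; cell block B: 2A 1G)
4. 1 gremlin ← cell block A.  (cell block A: 0A 2G; cell block B: 2A 0G)
5. 2 gremlins → cell block B.  (cell block A: 0A 0G; cell block B: 2A 2G)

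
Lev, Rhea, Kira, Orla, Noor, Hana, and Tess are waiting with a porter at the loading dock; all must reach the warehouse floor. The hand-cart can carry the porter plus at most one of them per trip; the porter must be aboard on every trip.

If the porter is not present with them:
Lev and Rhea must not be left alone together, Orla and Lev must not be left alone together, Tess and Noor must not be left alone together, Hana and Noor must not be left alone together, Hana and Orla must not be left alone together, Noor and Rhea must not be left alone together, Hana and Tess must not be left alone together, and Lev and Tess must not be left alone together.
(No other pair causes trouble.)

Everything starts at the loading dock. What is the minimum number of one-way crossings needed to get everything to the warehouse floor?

impossible

Whatever the first load, the items left behind include a forbidden pair without the porter. No opening move is safe, so no plan exists.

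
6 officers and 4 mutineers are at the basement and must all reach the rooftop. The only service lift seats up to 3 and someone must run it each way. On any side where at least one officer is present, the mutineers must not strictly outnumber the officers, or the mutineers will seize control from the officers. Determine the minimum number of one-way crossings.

9

Counting alone: each trip to the rooftop takes at most 3 across and each return brings at least 1 back, so after t trips out (and t−1 returns) at most 3t − (t−1) of the 10 are across; that first reaches 10 at t = 5, so at least 9 crossings are needed.
The plan below uses exactly 9 crossings, so it is optimal:
1. 2 mutineers → the rooftop.  (the basement: 6O 2M; the rooftop: 0O 2M)
2. 1 mutineer ← the basement.  (the basement: 6O 3M; the rooftop: 0O 1M)
3. 3 mutineers → the rooftop.  (the basement: 6O 0M; the rooftop: 0O 4M)
4. 1 mutineer ← the basement.  (the basement: 6O 1M; the rooftop: 0O 3M)
5. 3 officers → the rooftop.  (the basement: 3O 1M; the rooftop: 3O 3M)
6. 1 mutineer ← the basement.  (the basement: 3O 2M; the rooftop: 3O 2M)
7. 1 officer and 2 mutineers → the rooftop.  (the basement: 2O 0M; the rooftop: 4O 4M)
8. 1 mutineer ← the basement.  (the basement: 2O 1M; the rooftop: 4O 3M)
9. 2 officers and 1 mutineer → the rooftop.  (the basement: 0O 0M; the rooftop: 6O 4M)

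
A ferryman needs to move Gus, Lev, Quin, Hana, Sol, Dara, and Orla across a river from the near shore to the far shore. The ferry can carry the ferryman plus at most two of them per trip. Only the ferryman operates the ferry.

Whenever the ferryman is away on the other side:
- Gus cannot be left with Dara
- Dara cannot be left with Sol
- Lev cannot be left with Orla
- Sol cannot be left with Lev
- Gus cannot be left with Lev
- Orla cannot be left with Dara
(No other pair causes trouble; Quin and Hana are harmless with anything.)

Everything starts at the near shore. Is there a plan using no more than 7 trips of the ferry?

Counting alone: the ferryman can take at most 2 across per trip to the far shore, so moving all 7 needs at least 4 loaded trips out, with a return between consecutive ones — at least 7 crossings.
The safety rule pushes this higher. Following every safe sequence of crossings, the most of the 7 that can be at the far shore as the ferry arrives there on crossing 7 is 6 — never all 7.
So the move cannot be finished within 7 crossings. (The shortest complete plan takes 9:)
1. Ferryman goes to the far shore with Dara and Lev.  [the near shore: Gus, Hana, Orla, Quin, Sol | the far shore: Dara, Lev]
2. Ferryman goes back to the near shore alone.  [the near shore: Gus, Hana, Orla, Quin, Sol | the far shore: Dara, Lev]
3. Ferryman goes to the far shore with Gus.  [the near shore: Hana, Orla, Quin, Sol | the far shore: Dara, Gus, Lev]
4. Ferryman goes back to the near shore with Dara and Lev.  [the near shore: Dara, Hana, Lev, Orla, Quin, Sol | the far shore: Gus]
5. Ferryman goes to the far shore with Orla and Sol.  [the near shore: Dara, Hana, Lev, Quin | the far shore: Gus, Orla, Sol]
6. Ferryman goes back to the near shore alone.  [the near shore: Dara, Hana, Lev, Quin | the far shore: Gus, Orla, Sol]
7. Ferryman goes to the far shore with Hana and Quin.  [the near shore: Dara, Lev | the far shore: Gus, Hana, Orla, Quin, Sol]
8. Ferryman goes back to the near shore alone.  [the near shore: Dara, Lev | the far shore: Gus, Hana, Orla, Quin, Sol]
9. Ferryman goes to the far shore with Dara and Lev.  [the near shore: — | the far shore: Dara, Gus, Hana, Lev, Orla, Quin, Sol]

No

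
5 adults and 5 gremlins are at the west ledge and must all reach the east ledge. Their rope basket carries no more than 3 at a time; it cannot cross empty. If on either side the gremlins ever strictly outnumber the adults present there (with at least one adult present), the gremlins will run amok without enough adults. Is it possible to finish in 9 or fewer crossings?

No

Counting alone: each trip to the east ledge takes at most 3 across and each return brings at least 1 back, so after t trips out (and t−1 returns) at most 3t − (t−1) of the 10 are across; that first reaches 10 at t = 5, so at least 9 crossings are needed.
The safety rule pushes this higher. Following every safe sequence of crossings, the most of the 10 that can be at the east ledge as the rope basket arrives there on crossing 9 is 9 — never all 10.
So the move cannot be finished within 9 crossings. (The shortest complete plan takes 11:)
1. 2 gremlins → the east ledge.  (the west ledge: 5A 3G; the east ledge: 0A 2G)
2. 1 gremlin ← the west ledge.  (the west ledge: 5A 4G; the east ledge: 0A 1G)
3. 3 gremlins → the east ledge.  (the west ledge: 5A 1G; the east ledge: 0A 4G)
4. 1 gremlin ← the west ledge.  (the west ledge: 5A 2G; the east ledge: 0A 3G)
5. 3 adults → the east ledge.  (the west ledge: 2A 2G; the east ledge: 3A 3G)
6. 1 adult and 1 gremlin ← the west ledge.  (the west ledge: 3A 3G; the east ledge: 2A 2G)
7. 3 adults → the east ledge.  (the west ledge: 0A 3G; the east ledge: 5A 2G)
8. 1 gremlin ← the west ledge.  (the west ledge: 0A 4G; the east ledge: 5A 1G)
9. 2 gremlins → the east ledge.  (the west ledge: 0A 2G; the east ledge: 5A 3G)
10. 1 gremlin ← the west ledge.  (the west ledge: 0A 3G; the east ledge: 5A 2G)
11. 3 gremlins → the east ledge.  (the west ledge: 0A 0G; the east ledge: 5A 5G)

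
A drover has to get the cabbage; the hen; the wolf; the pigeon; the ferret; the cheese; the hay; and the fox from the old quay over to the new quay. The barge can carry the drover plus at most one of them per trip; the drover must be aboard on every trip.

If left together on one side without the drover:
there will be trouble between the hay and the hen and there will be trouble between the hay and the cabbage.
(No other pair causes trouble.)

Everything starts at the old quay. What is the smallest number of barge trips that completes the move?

Counting alone: the drover can take at most 1 across per trip to the new quay, so moving all 8 needs at least 8 loaded trips out, with a return between consecutive ones — at least 15 crossings.
The safety rule pushes this higher. Following every safe sequence of crossings, the most of the 8 that can be at the new quay as the barge arrives there on crossing 15 is 7 — never all 8.
So no plan with fewer than 17 crossings exists, and this one achieves 17:
1. Drover goes to the new quay with the hay.
2. Drover goes back to the old quay alone.
3. Drover goes to the new quay with the cabbage.
4. Drover goes back to the old quay with the hay.
5. Drover goes to the new quay with the hen.
6. Drover goes back to the old quay alone.
7. Drover goes to the new quay with the wolf.
8. Drover goes back to the old quay alone.
9. Drover goes to the new quay with the pigeon.
10. Drover goes back to the old quay alone.
11. Drover goes to the new quay with the ferret.
12. Drover goes back to the old quay alone.
13. Drover goes to the new quay with the cheese.
14. Drover goes back to the old quay alone.
15. Drover goes to the new quay with the fox.
16. Drover goes back to the old quay alone.
17. Drover goes to the new quay with the hay.

17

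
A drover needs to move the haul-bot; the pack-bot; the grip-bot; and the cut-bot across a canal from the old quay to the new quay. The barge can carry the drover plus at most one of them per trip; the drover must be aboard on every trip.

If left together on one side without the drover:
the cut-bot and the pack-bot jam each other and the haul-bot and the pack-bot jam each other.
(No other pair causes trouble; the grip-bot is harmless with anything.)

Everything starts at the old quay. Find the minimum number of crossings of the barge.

9

Counting alone: the drover can take at most 1 across per trip to the new quay, so moving all 4 needs at least 4 loaded trips out, with a return between consecutive ones — at least 7 crossings.
The safety rule pushes this higher. Following every safe sequence of crossings, the most of the 4 that can be at the new quay as the barge arrives there on crossing 7 is 3 — never all 4.
So no plan with fewer than 9 crossings exists, and this one achieves 9:
1. Drover goes to the new quay with the pack-bot.
2. Drover goes back to the old quay alone.
3. Drover goes to the new quay with the haul-bot.
4. Drover goes back to the old quay with the pack-bot.
5. Drover goes to the new quay with the cut-bot.
6. Drover goes back to the old quay alone.
7. Drover goes to the new quay with the grip-bot.
8. Drover goes back to the old quay alone.
9. Drover goes to the new quay with the pack-bot.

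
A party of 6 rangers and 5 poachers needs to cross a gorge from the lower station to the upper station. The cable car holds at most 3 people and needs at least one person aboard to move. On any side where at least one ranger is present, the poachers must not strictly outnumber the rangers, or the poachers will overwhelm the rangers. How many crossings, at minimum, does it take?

Counting alone: each trip to the upper station takes at most 3 across and each return brings at least 1 back, so after t trips out (and t−1 returns) at most 3t − (t−1) of the 11 are across; that first reaches 11 at t = 5, so at least 9 crossings are needed.
The plan below uses exactly 9 crossings, so it is optimal:
1. 3 poachers → the upper station.  (the lower station: 6R 2P; the upper station: 0R 3P)
2. 1 poacher ← the lower station.  (the lower station: 6R 3P; the upper station: 0R 2P)
3. 3 rangers → the upper station.  (the lower station: 3R 3P; the upper station: 3R 2P)
4. 1 ranger ← the lower station.  (the lower station: 4R 3P; the upper station: 2R 2P)
5. 2 rangers and 1 poacher → the upper station.  (the lower station: 2R 2P; the upper station: 4R 3P)
6. 1 ranger ← the lower station.  (the lower station: 3R 2P; the upper station: 3R 3P)
7. 2 rangers and 1 poacher → the upper station.  (the lower station: 1R 1P; the upper station: 5R 4P)
8. 1 ranger ← the lower station.  (the lower station: 2R 1P; the upper station: 4R 4P)
9. 2 rangers and 1 poacher → the upper station.  (the lower station: 0R 0P; the upper station: 6R 5P)

9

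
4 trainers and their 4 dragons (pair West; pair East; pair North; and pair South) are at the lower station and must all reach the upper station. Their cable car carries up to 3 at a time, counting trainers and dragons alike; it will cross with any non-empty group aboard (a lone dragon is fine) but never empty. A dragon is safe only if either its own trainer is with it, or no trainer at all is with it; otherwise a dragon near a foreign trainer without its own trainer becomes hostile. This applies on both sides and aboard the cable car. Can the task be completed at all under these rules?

Yes

1. dragon West and trainer West cross → the upper station.
2. trainer West crosses ← the lower station.
3. dragon East, trainer East, and trainer West cross → the upper station.
4. dragon West and trainer West cross ← the lower station.
5. trainer North, trainer South, and trainer West cross → the upper station.
6. dragon East crosses ← the lower station.
7. dragon East and dragon West cross → the upper station.
8. dragon West crosses ← the lower station.
9. dragon North, dragon South, and dragon West cross → the upper station.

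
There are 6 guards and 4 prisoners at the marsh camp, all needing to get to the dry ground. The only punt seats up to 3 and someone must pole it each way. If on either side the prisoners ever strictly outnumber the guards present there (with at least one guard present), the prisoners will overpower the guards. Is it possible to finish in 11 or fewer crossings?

Yes

Yes — this plan uses 9 crossings (≤ 11):
1. 2 prisoners → the dry ground.  (the marsh camp: 6G 2P; the dry ground: 0G 2P)
2. 1 prisoner ← the marsh camp.  (the marsh camp: 6G 3P; the dry ground: 0G 1P)
3. 3 prisoners → the dry ground.  (the marsh camp: 6G 0P; the dry ground: 0G 4P)
4. 1 prisoner ← the marsh camp.  (the marsh camp: 6G 1P; the dry ground: 0G 3P)
5. 3 guards → the dry ground.  (the marsh camp: 3G 1P; the dry ground: 3G 3P)
6. 1 prisoner ← the marsh camp.  (the marsh camp: 3G 2P; the dry ground: 3G 2P)
7. 1 guard and 2 prisoners → the dry ground.  (the marsh camp: 2G 0P; the dry ground: 4G 4P)
8. 1 prisoner ← the marsh camp.  (the marsh camp: 2G 1P; the dry ground: 4G 3P)
9. 2 guards and 1 prisoner → the dry ground.  (the marsh camp: 0G 0P; the dry ground: 6G 4P)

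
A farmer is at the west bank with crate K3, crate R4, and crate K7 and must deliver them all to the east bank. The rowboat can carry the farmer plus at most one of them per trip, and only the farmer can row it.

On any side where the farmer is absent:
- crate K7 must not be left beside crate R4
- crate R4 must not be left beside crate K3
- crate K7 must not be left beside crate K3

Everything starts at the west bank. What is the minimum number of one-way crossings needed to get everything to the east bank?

impossible

Whatever the first load, the items left behind include a forbidden pair without the farmer. No opening move is safe, so no plan exists.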